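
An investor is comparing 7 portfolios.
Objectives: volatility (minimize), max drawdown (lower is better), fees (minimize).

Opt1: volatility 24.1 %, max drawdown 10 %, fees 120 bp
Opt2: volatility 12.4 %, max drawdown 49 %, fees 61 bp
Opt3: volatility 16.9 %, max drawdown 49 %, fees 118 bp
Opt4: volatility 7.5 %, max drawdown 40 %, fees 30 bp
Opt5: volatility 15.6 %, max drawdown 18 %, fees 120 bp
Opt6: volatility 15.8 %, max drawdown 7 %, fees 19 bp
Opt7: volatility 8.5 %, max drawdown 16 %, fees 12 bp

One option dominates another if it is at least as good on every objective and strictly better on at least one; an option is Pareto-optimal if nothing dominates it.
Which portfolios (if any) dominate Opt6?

Opt1: worse on volatility (24.1 vs 15.8).
Opt2: worse on max drawdown (49 vs 7).
Opt3: worse on volatility (16.9 vs 15.8).
Opt4: worse on max drawdown (40 vs 7).
Opt5: worse on max drawdown (18 vs 7).
Opt7: worse on max drawdown (16 vs 7).
No option dominates Opt6.

none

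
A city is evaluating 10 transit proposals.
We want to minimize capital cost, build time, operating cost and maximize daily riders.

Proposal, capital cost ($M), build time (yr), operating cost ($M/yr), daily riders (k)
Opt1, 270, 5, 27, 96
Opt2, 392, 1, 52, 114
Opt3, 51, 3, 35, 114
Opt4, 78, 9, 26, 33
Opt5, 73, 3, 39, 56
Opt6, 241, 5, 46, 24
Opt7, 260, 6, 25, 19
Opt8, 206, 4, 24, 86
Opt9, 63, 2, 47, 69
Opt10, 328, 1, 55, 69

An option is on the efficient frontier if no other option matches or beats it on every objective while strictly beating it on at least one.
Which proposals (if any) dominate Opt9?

none

Opt1: worse on capital cost (270 vs 63).
Opt2: worse on capital cost (392 vs 63).
Opt3: worse on build time (3 vs 2).
Opt4: worse on capital cost (78 vs 63).
Opt5: worse on capital cost (73 vs 63).
Opt6: worse on capital cost (241 vs 63).
Opt7: worse on capital cost (260 vs 63).
Opt8: worse on capital cost (206 vs 63).
Opt10: worse on capital cost (328 vs 63).
No option dominates Opt9.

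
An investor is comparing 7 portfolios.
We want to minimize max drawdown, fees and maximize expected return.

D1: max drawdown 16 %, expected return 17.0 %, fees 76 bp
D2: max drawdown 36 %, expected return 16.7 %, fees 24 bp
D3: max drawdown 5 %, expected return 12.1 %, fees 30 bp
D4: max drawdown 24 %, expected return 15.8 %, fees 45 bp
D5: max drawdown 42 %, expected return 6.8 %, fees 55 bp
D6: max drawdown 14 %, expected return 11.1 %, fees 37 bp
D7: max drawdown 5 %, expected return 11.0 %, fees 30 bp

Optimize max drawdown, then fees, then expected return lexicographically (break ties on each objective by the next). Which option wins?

D3

First minimize max drawdown: best is 5, kept {D3, D7}.
Then minimize fees: best is 30, kept {D3, D7}.
Then maximize expected return: best is 12.1, kept {D3}.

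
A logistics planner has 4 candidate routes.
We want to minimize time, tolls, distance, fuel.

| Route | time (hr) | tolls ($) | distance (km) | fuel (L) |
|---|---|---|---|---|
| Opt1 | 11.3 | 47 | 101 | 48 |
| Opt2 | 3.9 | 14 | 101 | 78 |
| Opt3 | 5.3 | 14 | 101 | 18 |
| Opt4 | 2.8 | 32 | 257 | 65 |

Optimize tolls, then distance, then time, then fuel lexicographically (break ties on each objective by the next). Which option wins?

First minimize tolls: best is 14, kept {Opt2, Opt3}.
Then minimize distance: best is 101, kept {Opt2, Opt3}.
Then minimize time: best is 3.9, kept {Opt2}.

Opt2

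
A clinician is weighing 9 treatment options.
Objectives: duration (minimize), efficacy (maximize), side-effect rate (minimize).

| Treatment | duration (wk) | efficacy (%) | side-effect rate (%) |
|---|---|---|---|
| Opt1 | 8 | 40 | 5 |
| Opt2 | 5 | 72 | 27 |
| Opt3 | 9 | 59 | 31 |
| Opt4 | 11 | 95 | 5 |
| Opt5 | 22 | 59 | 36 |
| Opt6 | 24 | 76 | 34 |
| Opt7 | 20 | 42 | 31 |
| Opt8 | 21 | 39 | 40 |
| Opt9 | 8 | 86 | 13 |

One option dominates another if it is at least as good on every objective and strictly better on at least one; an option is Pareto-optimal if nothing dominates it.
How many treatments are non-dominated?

Opt1: not dominated.
Opt2: not dominated (best duration).
Opt3: dominated by Opt2 (duration 5≤9, efficacy 72≥59, side-effect rate 27≤31).
Opt4: not dominated (best efficacy).
Opt5: dominated by Opt2 (duration 5≤22, efficacy 72≥59, side-effect rate 27≤36).
Opt6: dominated by Opt4 (duration 11≤24, efficacy 95≥76, side-effect rate 5≤34).
Opt7: dominated by Opt2 (duration 5≤20, efficacy 72≥42, side-effect rate 27≤31).
Opt8: dominated by Opt1 (duration 8≤21, efficacy 40≥39, side-effect rate 5≤40).
Opt9: not dominated.
Pareto-optimal: Opt1, Opt2, Opt4, Opt9 → 4.

4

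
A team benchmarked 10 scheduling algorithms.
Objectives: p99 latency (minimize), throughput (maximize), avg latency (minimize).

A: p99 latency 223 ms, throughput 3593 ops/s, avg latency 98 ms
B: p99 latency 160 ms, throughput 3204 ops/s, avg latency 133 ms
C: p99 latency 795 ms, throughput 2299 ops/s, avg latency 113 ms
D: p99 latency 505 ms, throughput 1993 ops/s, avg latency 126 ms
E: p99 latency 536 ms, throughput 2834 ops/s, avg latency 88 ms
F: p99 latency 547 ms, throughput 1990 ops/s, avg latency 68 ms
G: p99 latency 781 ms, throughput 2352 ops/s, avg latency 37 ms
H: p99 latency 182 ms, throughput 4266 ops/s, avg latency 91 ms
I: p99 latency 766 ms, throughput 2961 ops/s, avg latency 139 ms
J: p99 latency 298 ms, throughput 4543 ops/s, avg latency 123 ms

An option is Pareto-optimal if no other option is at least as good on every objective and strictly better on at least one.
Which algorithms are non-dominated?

A: dominated by H (p99 latency 182≤223, throughput 4266≥3593, avg latency 91≤98).
B: not dominated (best p99 latency).
C: dominated by A (p99 latency 223≤795, throughput 3593≥2299, avg latency 98≤113).
D: dominated by A (p99 latency 223≤505, throughput 3593≥1993, avg latency 98≤126).
E: not dominated.
F: not dominated.
G: not dominated (best avg latency).
H: not dominated.
I: dominated by A (p99 latency 223≤766, throughput 3593≥2961, avg latency 98≤139).
J: not dominated (best throughput).

B, E, F, G, H, J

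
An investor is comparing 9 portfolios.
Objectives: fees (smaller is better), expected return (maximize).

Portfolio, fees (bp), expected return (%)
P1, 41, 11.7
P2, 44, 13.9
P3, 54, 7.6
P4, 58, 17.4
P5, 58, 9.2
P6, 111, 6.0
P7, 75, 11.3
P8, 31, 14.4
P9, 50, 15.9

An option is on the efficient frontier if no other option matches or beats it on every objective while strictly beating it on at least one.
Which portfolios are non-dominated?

P1: dominated by P8 (fees 31≤41, expected return 14.4≥11.7).
P2: dominated by P8 (fees 31≤44, expected return 14.4≥13.9).
P3: dominated by P1 (fees 41≤54, expected return 11.7≥7.6).
P4: not dominated (best expected return).
P5: dominated by P1 (fees 41≤58, expected return 11.7≥9.2).
P6: dominated by P1 (fees 41≤111, expected return 11.7≥6.0).
P7: dominated by P1 (fees 41≤75, expected return 11.7≥11.3).
P8: not dominated (best fees).
P9: not dominated.

P4, P8, P9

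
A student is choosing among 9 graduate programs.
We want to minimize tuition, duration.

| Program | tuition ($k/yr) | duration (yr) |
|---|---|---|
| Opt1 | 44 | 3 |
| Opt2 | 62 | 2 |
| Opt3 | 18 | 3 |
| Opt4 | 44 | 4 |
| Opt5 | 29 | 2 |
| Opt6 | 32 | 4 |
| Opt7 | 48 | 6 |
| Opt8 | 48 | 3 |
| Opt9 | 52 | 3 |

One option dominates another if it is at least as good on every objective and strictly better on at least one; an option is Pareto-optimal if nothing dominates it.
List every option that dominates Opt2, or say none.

Opt5: tuition 29≤62, duration 2≤2 — dominates Opt2.
Others (Opt1, Opt3, Opt4, Opt6, Opt7, Opt8, Opt9) are each worse than Opt2 on at least one objective.

Opt5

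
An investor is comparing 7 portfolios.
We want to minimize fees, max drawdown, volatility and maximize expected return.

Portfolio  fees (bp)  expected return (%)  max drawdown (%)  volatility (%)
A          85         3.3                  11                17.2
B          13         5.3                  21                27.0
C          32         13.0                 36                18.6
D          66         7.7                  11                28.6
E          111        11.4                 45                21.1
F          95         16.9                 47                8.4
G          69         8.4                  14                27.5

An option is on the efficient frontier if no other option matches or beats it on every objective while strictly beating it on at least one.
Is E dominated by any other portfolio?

C vs E: fees 32≤111, expected return 13.0≥11.4, max drawdown 36≤45, volatility 18.6≤21.1 — C is at least as good on every objective and strictly better on at least one, so C dominates E.

Yes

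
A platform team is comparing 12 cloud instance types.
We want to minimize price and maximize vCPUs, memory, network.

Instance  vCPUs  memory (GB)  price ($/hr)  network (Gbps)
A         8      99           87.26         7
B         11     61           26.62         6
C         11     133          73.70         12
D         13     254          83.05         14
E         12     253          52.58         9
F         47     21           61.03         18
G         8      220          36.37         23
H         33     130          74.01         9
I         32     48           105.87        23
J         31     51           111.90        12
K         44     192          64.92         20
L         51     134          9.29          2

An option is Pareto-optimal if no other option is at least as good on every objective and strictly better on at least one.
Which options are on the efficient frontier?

A: dominated by C (vCPUs 11≥8, memory 133≥99, price 73.70≤87.26, network 12≥7).
B: not dominated.
C: dominated by K (vCPUs 44≥11, memory 192≥133, price 64.92≤73.70, network 20≥12).
D: not dominated (best memory).
E: not dominated.
F: not dominated.
G: not dominated.
H: dominated by K (vCPUs 44≥33, memory 192≥130, price 64.92≤74.01, network 20≥9).
I: not dominated.
J: dominated by K (vCPUs 44≥31, memory 192≥51, price 64.92≤111.90, network 20≥12).
K: not dominated.
L: not dominated (best vCPUs).

B, D, E, F, G, I, K, L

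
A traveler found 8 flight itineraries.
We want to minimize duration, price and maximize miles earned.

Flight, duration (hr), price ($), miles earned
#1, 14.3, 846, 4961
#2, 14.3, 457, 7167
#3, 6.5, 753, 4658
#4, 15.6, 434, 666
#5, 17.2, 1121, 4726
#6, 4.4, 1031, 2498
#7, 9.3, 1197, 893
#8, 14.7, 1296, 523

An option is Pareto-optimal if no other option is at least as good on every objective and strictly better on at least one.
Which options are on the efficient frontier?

#1: dominated by #2 (duration 14.3≤14.3, price 457≤846, miles earned 7167≥4961).
#2: not dominated (best miles earned).
#3: not dominated.
#4: not dominated (best price).
#5: dominated by #1 (duration 14.3≤17.2, price 846≤1121, miles earned 4961≥4726).
#6: not dominated (best duration).
#7: dominated by #3 (duration 6.5≤9.3, price 753≤1197, miles earned 4658≥893).
#8: dominated by #1 (duration 14.3≤14.7, price 846≤1296, miles earned 4961≥523).

#2, #3, #4, #6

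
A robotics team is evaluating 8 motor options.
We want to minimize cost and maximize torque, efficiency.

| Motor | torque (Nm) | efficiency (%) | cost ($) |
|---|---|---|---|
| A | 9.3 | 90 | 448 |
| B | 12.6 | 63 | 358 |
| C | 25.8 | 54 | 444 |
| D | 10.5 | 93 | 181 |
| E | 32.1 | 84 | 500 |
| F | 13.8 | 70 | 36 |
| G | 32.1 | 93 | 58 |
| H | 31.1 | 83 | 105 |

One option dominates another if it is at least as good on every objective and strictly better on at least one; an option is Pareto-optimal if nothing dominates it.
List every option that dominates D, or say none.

G: torque 32.1≥10.5, efficiency 93≥93, cost 58≤181 — dominates D.
Others (A, B, C, E, F, H) are each worse than D on at least one objective.

G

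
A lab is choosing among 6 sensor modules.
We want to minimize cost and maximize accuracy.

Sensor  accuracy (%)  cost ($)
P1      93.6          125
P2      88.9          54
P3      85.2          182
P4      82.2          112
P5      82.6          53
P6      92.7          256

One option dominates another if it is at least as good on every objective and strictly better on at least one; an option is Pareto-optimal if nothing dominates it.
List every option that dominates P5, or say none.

none

P1: worse on cost (125 vs 53).
P2: worse on cost (54 vs 53).
P3: worse on cost (182 vs 53).
P4: worse on accuracy (82.2 vs 82.6).
P6: worse on cost (256 vs 53).
No option dominates P5.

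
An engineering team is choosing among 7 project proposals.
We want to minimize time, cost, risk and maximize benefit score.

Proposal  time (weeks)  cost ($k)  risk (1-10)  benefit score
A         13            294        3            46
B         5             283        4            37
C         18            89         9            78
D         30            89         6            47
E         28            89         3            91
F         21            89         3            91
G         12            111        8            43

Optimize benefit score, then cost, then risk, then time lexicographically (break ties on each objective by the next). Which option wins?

F

First maximize benefit score: best is 91, kept {E, F}.
Then minimize cost: best is 89, kept {E, F}.
Then minimize risk: best is 3, kept {E, F}.
Then minimize time: best is 21, kept {F}.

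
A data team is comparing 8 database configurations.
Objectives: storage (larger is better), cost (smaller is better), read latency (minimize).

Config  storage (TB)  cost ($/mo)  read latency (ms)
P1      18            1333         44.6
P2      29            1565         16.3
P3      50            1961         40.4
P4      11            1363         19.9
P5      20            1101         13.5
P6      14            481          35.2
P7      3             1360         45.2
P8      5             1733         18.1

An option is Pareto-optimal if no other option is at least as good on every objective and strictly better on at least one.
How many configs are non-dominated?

P1: dominated by P5 (storage 20≥18, cost 1101≤1333, read latency 13.5≤44.6).
P2: not dominated.
P3: not dominated (best storage).
P4: dominated by P5 (storage 20≥11, cost 1101≤1363, read latency 13.5≤19.9).
P5: not dominated (best read latency).
P6: not dominated (best cost).
P7: dominated by P1 (storage 18≥3, cost 1333≤1360, read latency 44.6≤45.2).
P8: dominated by P2 (storage 29≥5, cost 1565≤1733, read latency 16.3≤18.1).
Pareto-optimal: P2, P3, P5, P6 → 4.

4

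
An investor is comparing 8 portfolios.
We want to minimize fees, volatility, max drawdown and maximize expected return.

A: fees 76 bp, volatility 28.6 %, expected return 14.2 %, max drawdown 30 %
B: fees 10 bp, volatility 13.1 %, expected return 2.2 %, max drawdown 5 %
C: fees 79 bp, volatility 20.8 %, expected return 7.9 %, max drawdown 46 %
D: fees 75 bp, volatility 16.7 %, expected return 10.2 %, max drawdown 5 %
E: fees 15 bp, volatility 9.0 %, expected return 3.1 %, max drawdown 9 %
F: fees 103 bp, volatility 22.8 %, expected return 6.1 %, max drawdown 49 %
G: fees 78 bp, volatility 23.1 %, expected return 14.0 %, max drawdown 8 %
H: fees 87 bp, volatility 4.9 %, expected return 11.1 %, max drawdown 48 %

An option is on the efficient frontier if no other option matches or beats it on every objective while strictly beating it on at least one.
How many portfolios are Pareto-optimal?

A: not dominated (best expected return).
B: not dominated (best fees).
C: dominated by D (fees 75≤79, volatility 16.7≤20.8, expected return 10.2≥7.9, max drawdown 5≤46).
D: not dominated.
E: not dominated.
F: dominated by C (fees 79≤103, volatility 20.8≤22.8, expected return 7.9≥6.1, max drawdown 46≤49).
G: not dominated.
H: not dominated (best volatility).
Pareto-optimal: A, B, D, E, G, H → 6.

6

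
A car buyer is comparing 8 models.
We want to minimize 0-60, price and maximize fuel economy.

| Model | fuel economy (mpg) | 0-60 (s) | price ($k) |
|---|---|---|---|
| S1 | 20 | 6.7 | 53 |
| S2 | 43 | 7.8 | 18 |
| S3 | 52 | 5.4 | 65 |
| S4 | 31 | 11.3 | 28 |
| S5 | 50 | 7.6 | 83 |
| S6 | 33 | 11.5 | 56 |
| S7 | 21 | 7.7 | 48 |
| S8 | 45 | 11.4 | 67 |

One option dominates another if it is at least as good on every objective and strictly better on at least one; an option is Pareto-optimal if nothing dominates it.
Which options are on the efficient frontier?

S1: not dominated.
S2: not dominated (best price).
S3: not dominated (best fuel economy).
S4: dominated by S2 (fuel economy 43≥31, 0-60 7.8≤11.3, price 18≤28).
S5: dominated by S3 (fuel economy 52≥50, 0-60 5.4≤7.6, price 65≤83).
S6: dominated by S2 (fuel economy 43≥33, 0-60 7.8≤11.5, price 18≤56).
S7: not dominated.
S8: dominated by S3 (fuel economy 52≥45, 0-60 5.4≤11.4, price 65≤67).

S1, S2, S3, S7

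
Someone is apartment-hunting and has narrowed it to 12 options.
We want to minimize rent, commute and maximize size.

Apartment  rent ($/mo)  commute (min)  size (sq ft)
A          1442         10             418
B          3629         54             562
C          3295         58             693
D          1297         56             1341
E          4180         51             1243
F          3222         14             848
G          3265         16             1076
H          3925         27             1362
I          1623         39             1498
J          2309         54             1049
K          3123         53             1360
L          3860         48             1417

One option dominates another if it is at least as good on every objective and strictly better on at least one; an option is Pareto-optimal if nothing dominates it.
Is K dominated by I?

Yes

I vs K: rent 1623≤3123, commute 39≤53, size 1498≥1360 — I is at least as good on every objective with at least one strict improvement.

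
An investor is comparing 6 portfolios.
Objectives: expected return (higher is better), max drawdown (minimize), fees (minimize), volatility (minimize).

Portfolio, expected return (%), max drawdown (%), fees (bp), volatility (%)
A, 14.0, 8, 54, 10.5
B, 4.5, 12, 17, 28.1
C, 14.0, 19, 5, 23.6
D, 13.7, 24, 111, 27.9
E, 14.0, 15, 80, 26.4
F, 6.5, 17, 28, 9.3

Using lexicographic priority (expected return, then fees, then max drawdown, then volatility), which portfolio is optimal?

C

First maximize expected return: best is 14.0, kept {A, C, E}.
Then minimize fees: best is 5, kept {C}.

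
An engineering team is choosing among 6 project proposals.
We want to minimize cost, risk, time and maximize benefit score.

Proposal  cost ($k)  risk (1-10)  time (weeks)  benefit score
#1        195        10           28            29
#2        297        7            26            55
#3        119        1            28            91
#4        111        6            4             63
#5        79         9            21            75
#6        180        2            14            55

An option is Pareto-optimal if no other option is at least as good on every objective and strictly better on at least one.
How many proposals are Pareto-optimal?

4

#1: dominated by #3 (cost 119≤195, risk 1≤10, time 28≤28, benefit score 91≥29).
#2: dominated by #4 (cost 111≤297, risk 6≤7, time 4≤26, benefit score 63≥55).
#3: not dominated (best risk).
#4: not dominated (best time).
#5: not dominated (best cost).
#6: not dominated.
Pareto-optimal: #3, #4, #5, #6 → 4.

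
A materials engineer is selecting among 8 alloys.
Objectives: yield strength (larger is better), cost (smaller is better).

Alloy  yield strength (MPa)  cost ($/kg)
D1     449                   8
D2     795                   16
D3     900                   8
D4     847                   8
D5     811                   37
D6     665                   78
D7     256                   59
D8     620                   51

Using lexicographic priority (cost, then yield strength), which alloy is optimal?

First minimize cost: best is 8, kept {D1, D3, D4}.
Then maximize yield strength: best is 900, kept {D3}.

D3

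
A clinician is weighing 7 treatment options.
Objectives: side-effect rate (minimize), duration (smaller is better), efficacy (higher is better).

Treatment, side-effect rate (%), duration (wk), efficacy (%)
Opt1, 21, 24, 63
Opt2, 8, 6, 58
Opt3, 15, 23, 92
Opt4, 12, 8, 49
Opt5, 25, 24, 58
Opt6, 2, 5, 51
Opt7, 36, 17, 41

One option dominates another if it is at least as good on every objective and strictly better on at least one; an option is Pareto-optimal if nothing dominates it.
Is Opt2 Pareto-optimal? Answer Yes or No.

Yes

Opt1: worse on side-effect rate (21 vs 8).
Opt3: worse on side-effect rate (15 vs 8).
Opt4: worse on side-effect rate (12 vs 8).
Opt5: worse on side-effect rate (25 vs 8).
Opt6: worse on efficacy (51 vs 58).
Opt7: worse on side-effect rate (36 vs 8).
No option is at least as good as Opt2 on every objective and strictly better on one.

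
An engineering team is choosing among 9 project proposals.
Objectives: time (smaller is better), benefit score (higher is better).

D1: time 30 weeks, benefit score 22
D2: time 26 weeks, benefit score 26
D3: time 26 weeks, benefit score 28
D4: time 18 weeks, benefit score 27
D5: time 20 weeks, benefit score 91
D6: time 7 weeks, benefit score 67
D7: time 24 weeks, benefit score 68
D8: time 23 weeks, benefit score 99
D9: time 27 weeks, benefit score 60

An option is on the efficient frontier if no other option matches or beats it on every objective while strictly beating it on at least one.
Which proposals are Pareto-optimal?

D5, D6, D8

D1: dominated by D2 (time 26≤30, benefit score 26≥22).
D2: dominated by D3 (time 26≤26, benefit score 28≥26).
D3: dominated by D5 (time 20≤26, benefit score 91≥28).
D4: dominated by D6 (time 7≤18, benefit score 67≥27).
D5: not dominated.
D6: not dominated (best time).
D7: dominated by D5 (time 20≤24, benefit score 91≥68).
D8: not dominated (best benefit score).
D9: dominated by D5 (time 20≤27, benefit score 91≥60).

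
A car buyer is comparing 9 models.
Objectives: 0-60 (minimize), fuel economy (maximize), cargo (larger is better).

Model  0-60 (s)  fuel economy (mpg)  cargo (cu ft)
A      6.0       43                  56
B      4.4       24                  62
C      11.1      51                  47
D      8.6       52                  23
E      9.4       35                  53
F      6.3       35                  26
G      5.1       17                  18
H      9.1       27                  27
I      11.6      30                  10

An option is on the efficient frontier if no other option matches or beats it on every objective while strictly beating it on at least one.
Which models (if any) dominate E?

A: 0-60 6.0≤9.4, fuel economy 43≥35, cargo 56≥53 — dominates E.
Others (B, C, D, F, G, H, I) are each worse than E on at least one objective.

A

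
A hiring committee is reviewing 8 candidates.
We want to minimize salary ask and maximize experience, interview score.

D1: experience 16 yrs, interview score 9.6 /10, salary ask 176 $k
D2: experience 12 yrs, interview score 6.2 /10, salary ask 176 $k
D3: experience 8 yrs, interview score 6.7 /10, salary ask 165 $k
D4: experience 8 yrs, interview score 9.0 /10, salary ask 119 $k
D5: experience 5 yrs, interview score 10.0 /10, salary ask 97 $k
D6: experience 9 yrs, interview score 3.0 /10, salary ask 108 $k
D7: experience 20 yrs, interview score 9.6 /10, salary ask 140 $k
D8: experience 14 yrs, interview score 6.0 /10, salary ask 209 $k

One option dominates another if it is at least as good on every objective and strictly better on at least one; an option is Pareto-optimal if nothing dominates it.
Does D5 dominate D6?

D5 vs D6: D5 is worse on experience (5 vs 9), so it does not dominate D6.

No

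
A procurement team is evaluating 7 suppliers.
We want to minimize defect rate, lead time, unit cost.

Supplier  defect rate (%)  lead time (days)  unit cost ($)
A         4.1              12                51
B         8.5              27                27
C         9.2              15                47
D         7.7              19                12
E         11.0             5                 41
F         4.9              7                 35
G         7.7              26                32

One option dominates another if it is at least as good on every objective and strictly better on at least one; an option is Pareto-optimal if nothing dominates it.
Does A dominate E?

A vs E: A is worse on lead time (12 vs 5), so it does not dominate E.

No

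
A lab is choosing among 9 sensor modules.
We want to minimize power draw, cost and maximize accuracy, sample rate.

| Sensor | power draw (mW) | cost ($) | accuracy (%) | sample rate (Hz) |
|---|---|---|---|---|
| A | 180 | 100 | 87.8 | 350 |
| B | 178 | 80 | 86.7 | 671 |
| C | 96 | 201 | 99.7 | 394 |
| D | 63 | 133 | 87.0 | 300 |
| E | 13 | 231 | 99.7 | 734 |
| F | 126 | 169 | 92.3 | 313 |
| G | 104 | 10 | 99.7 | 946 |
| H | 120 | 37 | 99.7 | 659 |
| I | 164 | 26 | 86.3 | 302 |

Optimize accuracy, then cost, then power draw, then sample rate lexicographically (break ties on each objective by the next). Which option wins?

G

First maximize accuracy: best is 99.7, kept {C, E, G, H}.
Then minimize cost: best is 10, kept {G}.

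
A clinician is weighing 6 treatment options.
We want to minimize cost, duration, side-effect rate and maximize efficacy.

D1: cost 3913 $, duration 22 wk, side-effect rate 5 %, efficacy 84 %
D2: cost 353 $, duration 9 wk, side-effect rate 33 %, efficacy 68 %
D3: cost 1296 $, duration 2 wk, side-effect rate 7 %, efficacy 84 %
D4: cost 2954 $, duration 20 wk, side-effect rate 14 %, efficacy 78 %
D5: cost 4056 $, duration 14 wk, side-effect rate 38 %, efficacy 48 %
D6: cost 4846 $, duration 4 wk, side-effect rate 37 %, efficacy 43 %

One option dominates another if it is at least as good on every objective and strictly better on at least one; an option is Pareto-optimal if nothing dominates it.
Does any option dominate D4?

D3 vs D4: cost 1296≤2954, duration 2≤20, side-effect rate 7≤14, efficacy 84≥78 — D3 is at least as good on every objective and strictly better on at least one, so D3 dominates D4.

Yes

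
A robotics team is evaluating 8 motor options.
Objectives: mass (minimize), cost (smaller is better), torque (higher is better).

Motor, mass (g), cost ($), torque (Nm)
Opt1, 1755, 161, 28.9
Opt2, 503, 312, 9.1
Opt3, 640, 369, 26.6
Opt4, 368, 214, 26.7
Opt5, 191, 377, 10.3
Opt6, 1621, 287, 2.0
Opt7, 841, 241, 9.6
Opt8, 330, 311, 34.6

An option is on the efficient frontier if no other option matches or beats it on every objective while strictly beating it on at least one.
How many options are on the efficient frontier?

Opt1: not dominated (best cost).
Opt2: dominated by Opt4 (mass 368≤503, cost 214≤312, torque 26.7≥9.1).
Opt3: dominated by Opt4 (mass 368≤640, cost 214≤369, torque 26.7≥26.6).
Opt4: not dominated.
Opt5: not dominated (best mass).
Opt6: dominated by Opt4 (mass 368≤1621, cost 214≤287, torque 26.7≥2.0).
Opt7: dominated by Opt4 (mass 368≤841, cost 214≤241, torque 26.7≥9.6).
Opt8: not dominated (best torque).
Pareto-optimal: Opt1, Opt4, Opt5, Opt8 → 4.

4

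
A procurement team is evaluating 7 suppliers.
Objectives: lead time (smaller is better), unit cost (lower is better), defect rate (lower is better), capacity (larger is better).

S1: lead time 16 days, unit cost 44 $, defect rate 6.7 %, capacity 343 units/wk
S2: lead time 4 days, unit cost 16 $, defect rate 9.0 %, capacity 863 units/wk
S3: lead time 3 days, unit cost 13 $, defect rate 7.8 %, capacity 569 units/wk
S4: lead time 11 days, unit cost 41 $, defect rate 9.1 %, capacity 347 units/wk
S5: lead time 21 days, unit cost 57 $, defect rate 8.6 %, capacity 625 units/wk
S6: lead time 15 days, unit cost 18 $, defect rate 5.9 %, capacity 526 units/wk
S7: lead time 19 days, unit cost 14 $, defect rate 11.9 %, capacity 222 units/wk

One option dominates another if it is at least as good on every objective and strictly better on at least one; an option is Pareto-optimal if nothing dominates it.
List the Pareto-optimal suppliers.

S1: dominated by S6 (lead time 15≤16, unit cost 18≤44, defect rate 5.9≤6.7, capacity 526≥343).
S2: not dominated (best capacity).
S3: not dominated (best lead time).
S4: dominated by S2 (lead time 4≤11, unit cost 16≤41, defect rate 9.0≤9.1, capacity 863≥347).
S5: not dominated.
S6: not dominated (best defect rate).
S7: dominated by S3 (lead time 3≤19, unit cost 13≤14, defect rate 7.8≤11.9, capacity 569≥222).

S2, S3, S5, S6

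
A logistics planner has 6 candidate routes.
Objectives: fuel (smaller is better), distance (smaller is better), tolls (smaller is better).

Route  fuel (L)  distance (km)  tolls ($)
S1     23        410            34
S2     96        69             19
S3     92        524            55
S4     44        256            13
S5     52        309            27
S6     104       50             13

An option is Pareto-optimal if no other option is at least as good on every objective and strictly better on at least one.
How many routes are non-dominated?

S1: not dominated (best fuel).
S2: not dominated.
S3: dominated by S1 (fuel 23≤92, distance 410≤524, tolls 34≤55).
S4: not dominated.
S5: dominated by S4 (fuel 44≤52, distance 256≤309, tolls 13≤27).
S6: not dominated (best distance).
Pareto-optimal: S1, S2, S4, S6 → 4.

4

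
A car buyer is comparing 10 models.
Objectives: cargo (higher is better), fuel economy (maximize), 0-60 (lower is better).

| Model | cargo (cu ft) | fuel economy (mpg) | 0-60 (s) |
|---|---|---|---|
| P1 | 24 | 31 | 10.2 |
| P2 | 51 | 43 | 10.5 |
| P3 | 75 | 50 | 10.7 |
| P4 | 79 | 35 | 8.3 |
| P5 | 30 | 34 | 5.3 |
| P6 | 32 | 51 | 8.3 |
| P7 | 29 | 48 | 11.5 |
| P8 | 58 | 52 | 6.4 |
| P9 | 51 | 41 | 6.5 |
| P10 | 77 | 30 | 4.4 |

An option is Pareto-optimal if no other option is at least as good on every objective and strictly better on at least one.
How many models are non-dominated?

5

P1: dominated by P4 (cargo 79≥24, fuel economy 35≥31, 0-60 8.3≤10.2).
P2: dominated by P8 (cargo 58≥51, fuel economy 52≥43, 0-60 6.4≤10.5).
P3: not dominated.
P4: not dominated (best cargo).
P5: not dominated.
P6: dominated by P8 (cargo 58≥32, fuel economy 52≥51, 0-60 6.4≤8.3).
P7: dominated by P3 (cargo 75≥29, fuel economy 50≥48, 0-60 10.7≤11.5).
P8: not dominated (best fuel economy).
P9: dominated by P8 (cargo 58≥51, fuel economy 52≥41, 0-60 6.4≤6.5).
P10: not dominated (best 0-60).
Pareto-optimal: P3, P4, P5, P8, P10 → 5.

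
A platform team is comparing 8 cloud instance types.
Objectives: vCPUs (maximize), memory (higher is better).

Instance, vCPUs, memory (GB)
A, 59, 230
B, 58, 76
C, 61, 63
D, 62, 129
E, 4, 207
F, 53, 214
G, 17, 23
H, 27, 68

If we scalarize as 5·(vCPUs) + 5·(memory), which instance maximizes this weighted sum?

A: 5·59 + 5·230 = 1445
B: 5·58 + 5·76 = 670
C: 5·61 + 5·63 = 620
D: 5·62 + 5·129 = 955
E: 5·4 + 5·207 = 1055
F: 5·53 + 5·214 = 1335
G: 5·17 + 5·23 = 200
H: 5·27 + 5·68 = 475
Highest: A at 1445.

A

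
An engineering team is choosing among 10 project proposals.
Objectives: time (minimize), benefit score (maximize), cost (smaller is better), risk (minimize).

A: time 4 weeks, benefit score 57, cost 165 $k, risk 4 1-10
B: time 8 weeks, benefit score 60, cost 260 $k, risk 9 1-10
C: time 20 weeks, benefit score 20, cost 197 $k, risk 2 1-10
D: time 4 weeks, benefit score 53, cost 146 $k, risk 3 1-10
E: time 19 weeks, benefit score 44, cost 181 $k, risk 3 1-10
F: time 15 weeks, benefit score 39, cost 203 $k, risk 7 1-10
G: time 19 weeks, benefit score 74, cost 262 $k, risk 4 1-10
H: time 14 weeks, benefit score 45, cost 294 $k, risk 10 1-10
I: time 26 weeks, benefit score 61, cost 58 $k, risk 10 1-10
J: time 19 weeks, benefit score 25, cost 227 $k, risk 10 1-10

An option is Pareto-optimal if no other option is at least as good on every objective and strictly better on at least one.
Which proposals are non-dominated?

A, B, C, D, G, I

A: not dominated.
B: not dominated.
C: not dominated (best risk).
D: not dominated.
E: dominated by D (time 4≤19, benefit score 53≥44, cost 146≤181, risk 3≤3).
F: dominated by A (time 4≤15, benefit score 57≥39, cost 165≤203, risk 4≤7).
G: not dominated (best benefit score).
H: dominated by A (time 4≤14, benefit score 57≥45, cost 165≤294, risk 4≤10).
I: not dominated (best cost).
J: dominated by A (time 4≤19, benefit score 57≥25, cost 165≤227, risk 4≤10).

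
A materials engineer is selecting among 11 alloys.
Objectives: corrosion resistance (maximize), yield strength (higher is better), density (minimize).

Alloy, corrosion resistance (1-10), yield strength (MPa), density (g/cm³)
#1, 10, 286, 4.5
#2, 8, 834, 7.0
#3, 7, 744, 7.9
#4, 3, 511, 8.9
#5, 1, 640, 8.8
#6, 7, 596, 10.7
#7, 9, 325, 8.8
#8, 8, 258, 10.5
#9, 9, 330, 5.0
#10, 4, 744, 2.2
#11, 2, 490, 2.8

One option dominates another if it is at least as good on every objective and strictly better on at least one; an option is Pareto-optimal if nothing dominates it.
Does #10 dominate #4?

#10 vs #4: corrosion resistance 4≥3, yield strength 744≥511, density 2.2≤8.9 — #10 is at least as good on every objective with at least one strict improvement.

Yes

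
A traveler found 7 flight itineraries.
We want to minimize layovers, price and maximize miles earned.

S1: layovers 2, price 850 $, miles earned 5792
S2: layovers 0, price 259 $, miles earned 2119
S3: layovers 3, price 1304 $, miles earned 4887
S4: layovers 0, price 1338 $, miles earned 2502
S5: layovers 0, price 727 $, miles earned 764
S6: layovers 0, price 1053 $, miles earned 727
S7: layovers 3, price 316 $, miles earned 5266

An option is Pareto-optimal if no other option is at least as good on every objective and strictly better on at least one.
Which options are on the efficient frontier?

S1: not dominated (best miles earned).
S2: not dominated (best price).
S3: dominated by S1 (layovers 2≤3, price 850≤1304, miles earned 5792≥4887).
S4: not dominated.
S5: dominated by S2 (layovers 0≤0, price 259≤727, miles earned 2119≥764).
S6: dominated by S2 (layovers 0≤0, price 259≤1053, miles earned 2119≥727).
S7: not dominated.

S1, S2, S4, S7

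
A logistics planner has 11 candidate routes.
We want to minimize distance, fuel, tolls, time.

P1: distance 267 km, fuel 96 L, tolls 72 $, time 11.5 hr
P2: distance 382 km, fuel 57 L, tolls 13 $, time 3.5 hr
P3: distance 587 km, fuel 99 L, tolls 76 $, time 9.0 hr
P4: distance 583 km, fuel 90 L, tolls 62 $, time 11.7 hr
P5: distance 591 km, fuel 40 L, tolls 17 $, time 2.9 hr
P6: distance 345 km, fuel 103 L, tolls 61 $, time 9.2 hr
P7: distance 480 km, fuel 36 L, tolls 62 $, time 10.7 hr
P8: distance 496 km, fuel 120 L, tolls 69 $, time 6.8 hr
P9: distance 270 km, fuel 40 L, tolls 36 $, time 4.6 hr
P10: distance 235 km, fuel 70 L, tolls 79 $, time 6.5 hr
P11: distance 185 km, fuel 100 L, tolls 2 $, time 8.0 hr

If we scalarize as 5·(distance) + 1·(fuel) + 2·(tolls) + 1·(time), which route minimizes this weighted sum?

P1: 5·267 + 1·96 + 2·72 + 1·11.5 = 1586.5
P2: 5·382 + 1·57 + 2·13 + 1·3.5 = 1996.5
P3: 5·587 + 1·99 + 2·76 + 1·9.0 = 3195.0
P4: 5·583 + 1·90 + 2·62 + 1·11.7 = 3140.7
P5: 5·591 + 1·40 + 2·17 + 1·2.9 = 3031.9
P6: 5·345 + 1·103 + 2·61 + 1·9.2 = 1959.2
P7: 5·480 + 1·36 + 2·62 + 1·10.7 = 2570.7
P8: 5·496 + 1·120 + 2·69 + 1·6.8 = 2744.8
P9: 5·270 + 1·40 + 2·36 + 1·4.6 = 1466.6
P10: 5·235 + 1·70 + 2·79 + 1·6.5 = 1409.5
P11: 5·185 + 1·100 + 2·2 + 1·8.0 = 1037.0
Lowest: P11 at 1037.0.

P11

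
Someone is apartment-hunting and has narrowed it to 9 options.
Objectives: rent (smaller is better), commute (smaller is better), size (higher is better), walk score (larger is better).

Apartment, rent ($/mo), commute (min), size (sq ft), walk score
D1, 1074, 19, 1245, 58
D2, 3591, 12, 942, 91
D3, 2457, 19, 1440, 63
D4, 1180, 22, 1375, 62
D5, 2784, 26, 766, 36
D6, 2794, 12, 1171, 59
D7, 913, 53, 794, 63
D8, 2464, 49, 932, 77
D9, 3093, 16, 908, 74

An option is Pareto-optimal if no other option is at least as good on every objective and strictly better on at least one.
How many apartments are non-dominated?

D1: not dominated.
D2: not dominated (best walk score).
D3: not dominated (best size).
D4: not dominated.
D5: dominated by D1 (rent 1074≤2784, commute 19≤26, size 1245≥766, walk score 58≥36).
D6: not dominated.
D7: not dominated (best rent).
D8: not dominated.
D9: not dominated.
Pareto-optimal: D1, D2, D3, D4, D6, D7, D8, D9 → 8.

8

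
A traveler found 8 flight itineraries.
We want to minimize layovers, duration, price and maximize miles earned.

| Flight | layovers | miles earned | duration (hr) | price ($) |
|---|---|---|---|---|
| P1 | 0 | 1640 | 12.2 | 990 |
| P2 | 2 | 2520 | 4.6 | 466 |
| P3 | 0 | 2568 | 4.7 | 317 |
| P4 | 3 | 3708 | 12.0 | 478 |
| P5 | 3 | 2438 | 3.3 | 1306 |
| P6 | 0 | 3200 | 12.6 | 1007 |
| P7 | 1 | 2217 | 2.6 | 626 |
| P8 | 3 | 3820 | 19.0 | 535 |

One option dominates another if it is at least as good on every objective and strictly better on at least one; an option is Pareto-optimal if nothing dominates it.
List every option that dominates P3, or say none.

none

P1: worse on miles earned (1640 vs 2568).
P2: worse on layovers (2 vs 0).
P4: worse on layovers (3 vs 0).
P5: worse on layovers (3 vs 0).
P6: worse on duration (12.6 vs 4.7).
P7: worse on layovers (1 vs 0).
P8: worse on layovers (3 vs 0).
No option dominates P3.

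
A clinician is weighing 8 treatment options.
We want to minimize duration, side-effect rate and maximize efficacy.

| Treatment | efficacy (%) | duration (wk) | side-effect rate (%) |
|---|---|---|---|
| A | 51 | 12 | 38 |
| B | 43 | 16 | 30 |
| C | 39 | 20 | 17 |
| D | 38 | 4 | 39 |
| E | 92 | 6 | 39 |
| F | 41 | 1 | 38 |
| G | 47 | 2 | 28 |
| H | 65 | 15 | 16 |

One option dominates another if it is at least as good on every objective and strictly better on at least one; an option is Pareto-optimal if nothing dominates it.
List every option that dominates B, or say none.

G: efficacy 47≥43, duration 2≤16, side-effect rate 28≤30 — dominates B.
H: efficacy 65≥43, duration 15≤16, side-effect rate 16≤30 — dominates B.
Others (A, C, D, E, F) are each worse than B on at least one objective.

G, H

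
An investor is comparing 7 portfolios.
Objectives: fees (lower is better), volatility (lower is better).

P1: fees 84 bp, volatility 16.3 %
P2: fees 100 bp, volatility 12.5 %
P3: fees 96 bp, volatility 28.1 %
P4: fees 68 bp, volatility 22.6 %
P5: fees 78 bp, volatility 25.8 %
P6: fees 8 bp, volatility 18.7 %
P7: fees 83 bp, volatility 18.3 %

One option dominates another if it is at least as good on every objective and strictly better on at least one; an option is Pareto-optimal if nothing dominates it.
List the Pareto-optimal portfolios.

P1: not dominated.
P2: not dominated (best volatility).
P3: dominated by P1 (fees 84≤96, volatility 16.3≤28.1).
P4: dominated by P6 (fees 8≤68, volatility 18.7≤22.6).
P5: dominated by P4 (fees 68≤78, volatility 22.6≤25.8).
P6: not dominated (best fees).
P7: not dominated.

P1, P2, P6, P7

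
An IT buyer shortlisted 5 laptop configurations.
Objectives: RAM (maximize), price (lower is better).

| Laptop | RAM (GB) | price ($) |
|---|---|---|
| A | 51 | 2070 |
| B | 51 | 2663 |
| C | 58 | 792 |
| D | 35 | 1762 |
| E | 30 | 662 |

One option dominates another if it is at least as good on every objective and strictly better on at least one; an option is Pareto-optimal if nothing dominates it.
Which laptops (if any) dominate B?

A: RAM 51≥51, price 2070≤2663 — dominates B.
C: RAM 58≥51, price 792≤2663 — dominates B.
Others (D, E) are each worse than B on at least one objective.

A, C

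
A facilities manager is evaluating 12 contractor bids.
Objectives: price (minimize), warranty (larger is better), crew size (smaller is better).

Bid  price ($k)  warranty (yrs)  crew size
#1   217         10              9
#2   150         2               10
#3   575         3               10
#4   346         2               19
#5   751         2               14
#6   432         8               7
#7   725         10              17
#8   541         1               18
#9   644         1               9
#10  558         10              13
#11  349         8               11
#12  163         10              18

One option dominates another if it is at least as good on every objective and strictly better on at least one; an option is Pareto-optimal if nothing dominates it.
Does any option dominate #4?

#1 vs #4: price 217≤346, warranty 10≥2, crew size 9≤19 — #1 is at least as good on every objective and strictly better on at least one, so #1 dominates #4.

Yes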